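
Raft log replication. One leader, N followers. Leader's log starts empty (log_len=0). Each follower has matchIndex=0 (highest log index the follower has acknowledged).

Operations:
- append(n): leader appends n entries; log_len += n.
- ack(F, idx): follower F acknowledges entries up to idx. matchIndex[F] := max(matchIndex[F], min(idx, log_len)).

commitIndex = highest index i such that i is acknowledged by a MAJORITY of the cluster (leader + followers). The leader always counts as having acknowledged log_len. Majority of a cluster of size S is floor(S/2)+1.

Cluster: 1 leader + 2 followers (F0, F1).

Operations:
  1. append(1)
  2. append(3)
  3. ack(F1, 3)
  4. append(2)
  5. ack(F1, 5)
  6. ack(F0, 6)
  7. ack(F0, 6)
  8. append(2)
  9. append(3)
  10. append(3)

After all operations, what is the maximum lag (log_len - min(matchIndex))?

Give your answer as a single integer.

Answer: 9

Derivation:
Op 1: append 1 -> log_len=1
Op 2: append 3 -> log_len=4
Op 3: F1 acks idx 3 -> match: F0=0 F1=3; commitIndex=3
Op 4: append 2 -> log_len=6
Op 5: F1 acks idx 5 -> match: F0=0 F1=5; commitIndex=5
Op 6: F0 acks idx 6 -> match: F0=6 F1=5; commitIndex=6
Op 7: F0 acks idx 6 -> match: F0=6 F1=5; commitIndex=6
Op 8: append 2 -> log_len=8
Op 9: append 3 -> log_len=11
Op 10: append 3 -> log_len=14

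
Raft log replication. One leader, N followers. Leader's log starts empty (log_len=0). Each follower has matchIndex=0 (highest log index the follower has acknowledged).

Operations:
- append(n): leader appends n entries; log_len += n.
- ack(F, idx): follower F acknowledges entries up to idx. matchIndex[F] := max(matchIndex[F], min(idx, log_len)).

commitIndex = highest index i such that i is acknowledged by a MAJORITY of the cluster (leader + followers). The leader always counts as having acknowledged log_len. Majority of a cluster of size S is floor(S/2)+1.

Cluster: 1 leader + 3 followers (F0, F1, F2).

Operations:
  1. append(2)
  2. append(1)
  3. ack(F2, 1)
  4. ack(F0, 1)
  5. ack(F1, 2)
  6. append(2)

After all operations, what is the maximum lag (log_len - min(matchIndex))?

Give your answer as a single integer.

Op 1: append 2 -> log_len=2
Op 2: append 1 -> log_len=3
Op 3: F2 acks idx 1 -> match: F0=0 F1=0 F2=1; commitIndex=0
Op 4: F0 acks idx 1 -> match: F0=1 F1=0 F2=1; commitIndex=1
Op 5: F1 acks idx 2 -> match: F0=1 F1=2 F2=1; commitIndex=1
Op 6: append 2 -> log_len=5

Answer: 4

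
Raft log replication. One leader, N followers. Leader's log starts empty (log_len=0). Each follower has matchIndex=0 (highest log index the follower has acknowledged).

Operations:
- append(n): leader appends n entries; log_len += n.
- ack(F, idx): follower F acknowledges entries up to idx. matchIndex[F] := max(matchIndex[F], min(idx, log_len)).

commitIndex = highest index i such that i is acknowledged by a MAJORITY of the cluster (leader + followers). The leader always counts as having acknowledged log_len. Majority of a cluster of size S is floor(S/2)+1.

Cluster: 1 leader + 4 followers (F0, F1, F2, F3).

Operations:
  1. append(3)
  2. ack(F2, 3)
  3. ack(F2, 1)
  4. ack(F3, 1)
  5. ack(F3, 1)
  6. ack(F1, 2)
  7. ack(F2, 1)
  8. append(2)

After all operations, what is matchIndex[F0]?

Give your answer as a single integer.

Op 1: append 3 -> log_len=3
Op 2: F2 acks idx 3 -> match: F0=0 F1=0 F2=3 F3=0; commitIndex=0
Op 3: F2 acks idx 1 -> match: F0=0 F1=0 F2=3 F3=0; commitIndex=0
Op 4: F3 acks idx 1 -> match: F0=0 F1=0 F2=3 F3=1; commitIndex=1
Op 5: F3 acks idx 1 -> match: F0=0 F1=0 F2=3 F3=1; commitIndex=1
Op 6: F1 acks idx 2 -> match: F0=0 F1=2 F2=3 F3=1; commitIndex=2
Op 7: F2 acks idx 1 -> match: F0=0 F1=2 F2=3 F3=1; commitIndex=2
Op 8: append 2 -> log_len=5

Answer: 0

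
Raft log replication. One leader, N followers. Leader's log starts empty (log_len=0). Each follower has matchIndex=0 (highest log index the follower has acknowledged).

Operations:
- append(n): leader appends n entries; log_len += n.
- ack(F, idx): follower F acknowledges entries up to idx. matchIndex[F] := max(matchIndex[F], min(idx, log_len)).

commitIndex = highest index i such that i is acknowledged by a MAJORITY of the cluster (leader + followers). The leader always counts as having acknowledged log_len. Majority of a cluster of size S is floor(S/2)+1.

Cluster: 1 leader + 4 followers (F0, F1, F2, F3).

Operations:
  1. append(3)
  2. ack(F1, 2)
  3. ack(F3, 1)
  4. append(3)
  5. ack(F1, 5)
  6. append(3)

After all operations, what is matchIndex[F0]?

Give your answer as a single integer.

Answer: 0

Derivation:
Op 1: append 3 -> log_len=3
Op 2: F1 acks idx 2 -> match: F0=0 F1=2 F2=0 F3=0; commitIndex=0
Op 3: F3 acks idx 1 -> match: F0=0 F1=2 F2=0 F3=1; commitIndex=1
Op 4: append 3 -> log_len=6
Op 5: F1 acks idx 5 -> match: F0=0 F1=5 F2=0 F3=1; commitIndex=1
Op 6: append 3 -> log_len=9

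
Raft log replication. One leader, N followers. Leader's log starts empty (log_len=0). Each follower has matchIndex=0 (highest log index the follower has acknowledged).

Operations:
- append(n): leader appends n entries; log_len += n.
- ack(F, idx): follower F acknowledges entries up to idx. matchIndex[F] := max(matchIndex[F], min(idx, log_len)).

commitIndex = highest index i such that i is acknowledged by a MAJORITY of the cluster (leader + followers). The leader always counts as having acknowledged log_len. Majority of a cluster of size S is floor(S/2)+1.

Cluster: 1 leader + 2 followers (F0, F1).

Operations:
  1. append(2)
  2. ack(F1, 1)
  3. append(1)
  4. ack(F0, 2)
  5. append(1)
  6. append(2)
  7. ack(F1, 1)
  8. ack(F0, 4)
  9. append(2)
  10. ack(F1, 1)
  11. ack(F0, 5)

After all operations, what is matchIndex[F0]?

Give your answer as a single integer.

Op 1: append 2 -> log_len=2
Op 2: F1 acks idx 1 -> match: F0=0 F1=1; commitIndex=1
Op 3: append 1 -> log_len=3
Op 4: F0 acks idx 2 -> match: F0=2 F1=1; commitIndex=2
Op 5: append 1 -> log_len=4
Op 6: append 2 -> log_len=6
Op 7: F1 acks idx 1 -> match: F0=2 F1=1; commitIndex=2
Op 8: F0 acks idx 4 -> match: F0=4 F1=1; commitIndex=4
Op 9: append 2 -> log_len=8
Op 10: F1 acks idx 1 -> match: F0=4 F1=1; commitIndex=4
Op 11: F0 acks idx 5 -> match: F0=5 F1=1; commitIndex=5

Answer: 5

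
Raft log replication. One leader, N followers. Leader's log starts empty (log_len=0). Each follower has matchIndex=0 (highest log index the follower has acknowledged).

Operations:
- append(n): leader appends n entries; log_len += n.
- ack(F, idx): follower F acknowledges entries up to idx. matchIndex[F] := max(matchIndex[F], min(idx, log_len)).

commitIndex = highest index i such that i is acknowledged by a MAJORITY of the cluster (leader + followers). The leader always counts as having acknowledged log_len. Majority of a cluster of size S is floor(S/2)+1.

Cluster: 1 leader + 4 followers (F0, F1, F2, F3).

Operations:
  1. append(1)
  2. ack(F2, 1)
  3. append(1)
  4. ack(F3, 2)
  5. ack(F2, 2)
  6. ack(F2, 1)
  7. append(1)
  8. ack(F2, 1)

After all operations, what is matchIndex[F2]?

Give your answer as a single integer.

Answer: 2

Derivation:
Op 1: append 1 -> log_len=1
Op 2: F2 acks idx 1 -> match: F0=0 F1=0 F2=1 F3=0; commitIndex=0
Op 3: append 1 -> log_len=2
Op 4: F3 acks idx 2 -> match: F0=0 F1=0 F2=1 F3=2; commitIndex=1
Op 5: F2 acks idx 2 -> match: F0=0 F1=0 F2=2 F3=2; commitIndex=2
Op 6: F2 acks idx 1 -> match: F0=0 F1=0 F2=2 F3=2; commitIndex=2
Op 7: append 1 -> log_len=3
Op 8: F2 acks idx 1 -> match: F0=0 F1=0 F2=2 F3=2; commitIndex=2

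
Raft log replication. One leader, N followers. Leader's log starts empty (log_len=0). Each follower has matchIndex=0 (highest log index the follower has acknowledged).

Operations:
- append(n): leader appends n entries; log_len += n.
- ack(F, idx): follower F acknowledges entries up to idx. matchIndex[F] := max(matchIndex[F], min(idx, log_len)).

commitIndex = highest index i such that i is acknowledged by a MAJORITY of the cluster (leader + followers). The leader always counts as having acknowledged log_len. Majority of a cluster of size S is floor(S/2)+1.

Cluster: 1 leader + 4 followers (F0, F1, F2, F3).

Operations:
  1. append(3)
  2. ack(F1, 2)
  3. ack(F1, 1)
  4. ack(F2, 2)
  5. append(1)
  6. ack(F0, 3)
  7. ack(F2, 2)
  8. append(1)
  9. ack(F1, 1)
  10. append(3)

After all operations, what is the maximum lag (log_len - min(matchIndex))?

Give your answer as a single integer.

Op 1: append 3 -> log_len=3
Op 2: F1 acks idx 2 -> match: F0=0 F1=2 F2=0 F3=0; commitIndex=0
Op 3: F1 acks idx 1 -> match: F0=0 F1=2 F2=0 F3=0; commitIndex=0
Op 4: F2 acks idx 2 -> match: F0=0 F1=2 F2=2 F3=0; commitIndex=2
Op 5: append 1 -> log_len=4
Op 6: F0 acks idx 3 -> match: F0=3 F1=2 F2=2 F3=0; commitIndex=2
Op 7: F2 acks idx 2 -> match: F0=3 F1=2 F2=2 F3=0; commitIndex=2
Op 8: append 1 -> log_len=5
Op 9: F1 acks idx 1 -> match: F0=3 F1=2 F2=2 F3=0; commitIndex=2
Op 10: append 3 -> log_len=8

Answer: 8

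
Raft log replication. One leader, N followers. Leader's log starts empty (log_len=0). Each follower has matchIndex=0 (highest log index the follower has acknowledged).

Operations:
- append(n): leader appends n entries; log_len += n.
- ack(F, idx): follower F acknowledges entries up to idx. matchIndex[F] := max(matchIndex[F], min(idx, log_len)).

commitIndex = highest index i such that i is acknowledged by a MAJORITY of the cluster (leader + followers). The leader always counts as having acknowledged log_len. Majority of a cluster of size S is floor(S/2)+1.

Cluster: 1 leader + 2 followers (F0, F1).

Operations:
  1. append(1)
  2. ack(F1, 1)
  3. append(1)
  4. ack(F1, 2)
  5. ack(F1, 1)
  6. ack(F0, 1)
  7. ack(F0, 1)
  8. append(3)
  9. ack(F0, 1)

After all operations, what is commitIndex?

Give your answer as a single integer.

Answer: 2

Derivation:
Op 1: append 1 -> log_len=1
Op 2: F1 acks idx 1 -> match: F0=0 F1=1; commitIndex=1
Op 3: append 1 -> log_len=2
Op 4: F1 acks idx 2 -> match: F0=0 F1=2; commitIndex=2
Op 5: F1 acks idx 1 -> match: F0=0 F1=2; commitIndex=2
Op 6: F0 acks idx 1 -> match: F0=1 F1=2; commitIndex=2
Op 7: F0 acks idx 1 -> match: F0=1 F1=2; commitIndex=2
Op 8: append 3 -> log_len=5
Op 9: F0 acks idx 1 -> match: F0=1 F1=2; commitIndex=2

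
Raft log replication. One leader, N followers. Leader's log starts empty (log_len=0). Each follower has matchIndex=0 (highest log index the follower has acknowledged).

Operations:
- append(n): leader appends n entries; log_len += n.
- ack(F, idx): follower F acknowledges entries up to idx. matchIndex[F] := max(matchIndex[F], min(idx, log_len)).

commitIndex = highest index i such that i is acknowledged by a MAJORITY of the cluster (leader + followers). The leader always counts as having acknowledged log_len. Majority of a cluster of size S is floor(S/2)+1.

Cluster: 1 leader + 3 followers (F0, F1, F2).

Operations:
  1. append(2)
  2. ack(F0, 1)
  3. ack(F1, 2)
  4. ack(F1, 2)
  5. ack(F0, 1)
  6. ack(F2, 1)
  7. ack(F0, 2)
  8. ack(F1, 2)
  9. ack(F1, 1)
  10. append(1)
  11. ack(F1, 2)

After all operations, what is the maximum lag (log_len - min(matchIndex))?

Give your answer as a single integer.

Answer: 2

Derivation:
Op 1: append 2 -> log_len=2
Op 2: F0 acks idx 1 -> match: F0=1 F1=0 F2=0; commitIndex=0
Op 3: F1 acks idx 2 -> match: F0=1 F1=2 F2=0; commitIndex=1
Op 4: F1 acks idx 2 -> match: F0=1 F1=2 F2=0; commitIndex=1
Op 5: F0 acks idx 1 -> match: F0=1 F1=2 F2=0; commitIndex=1
Op 6: F2 acks idx 1 -> match: F0=1 F1=2 F2=1; commitIndex=1
Op 7: F0 acks idx 2 -> match: F0=2 F1=2 F2=1; commitIndex=2
Op 8: F1 acks idx 2 -> match: F0=2 F1=2 F2=1; commitIndex=2
Op 9: F1 acks idx 1 -> match: F0=2 F1=2 F2=1; commitIndex=2
Op 10: append 1 -> log_len=3
Op 11: F1 acks idx 2 -> match: F0=2 F1=2 F2=1; commitIndex=2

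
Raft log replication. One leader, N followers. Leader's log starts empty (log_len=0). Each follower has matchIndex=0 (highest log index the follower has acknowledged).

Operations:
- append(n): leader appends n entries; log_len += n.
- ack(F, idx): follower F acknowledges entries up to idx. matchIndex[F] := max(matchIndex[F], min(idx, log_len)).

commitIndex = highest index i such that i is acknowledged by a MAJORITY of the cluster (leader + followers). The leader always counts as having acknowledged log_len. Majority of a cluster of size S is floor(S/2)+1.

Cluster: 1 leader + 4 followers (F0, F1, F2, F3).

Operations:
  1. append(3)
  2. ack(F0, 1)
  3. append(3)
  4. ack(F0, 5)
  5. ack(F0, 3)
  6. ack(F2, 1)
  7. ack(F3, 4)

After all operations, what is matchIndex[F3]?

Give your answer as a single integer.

Answer: 4

Derivation:
Op 1: append 3 -> log_len=3
Op 2: F0 acks idx 1 -> match: F0=1 F1=0 F2=0 F3=0; commitIndex=0
Op 3: append 3 -> log_len=6
Op 4: F0 acks idx 5 -> match: F0=5 F1=0 F2=0 F3=0; commitIndex=0
Op 5: F0 acks idx 3 -> match: F0=5 F1=0 F2=0 F3=0; commitIndex=0
Op 6: F2 acks idx 1 -> match: F0=5 F1=0 F2=1 F3=0; commitIndex=1
Op 7: F3 acks idx 4 -> match: F0=5 F1=0 F2=1 F3=4; commitIndex=4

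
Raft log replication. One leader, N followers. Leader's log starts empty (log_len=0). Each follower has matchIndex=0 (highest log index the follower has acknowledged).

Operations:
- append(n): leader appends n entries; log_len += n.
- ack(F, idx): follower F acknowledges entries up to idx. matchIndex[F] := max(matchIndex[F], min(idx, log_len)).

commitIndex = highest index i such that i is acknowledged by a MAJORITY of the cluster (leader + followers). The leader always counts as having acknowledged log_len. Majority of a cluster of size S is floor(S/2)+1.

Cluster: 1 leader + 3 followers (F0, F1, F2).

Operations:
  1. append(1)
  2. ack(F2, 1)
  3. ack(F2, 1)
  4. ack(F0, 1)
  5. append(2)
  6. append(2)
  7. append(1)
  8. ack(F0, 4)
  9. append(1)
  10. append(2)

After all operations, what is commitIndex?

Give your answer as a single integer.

Answer: 1

Derivation:
Op 1: append 1 -> log_len=1
Op 2: F2 acks idx 1 -> match: F0=0 F1=0 F2=1; commitIndex=0
Op 3: F2 acks idx 1 -> match: F0=0 F1=0 F2=1; commitIndex=0
Op 4: F0 acks idx 1 -> match: F0=1 F1=0 F2=1; commitIndex=1
Op 5: append 2 -> log_len=3
Op 6: append 2 -> log_len=5
Op 7: append 1 -> log_len=6
Op 8: F0 acks idx 4 -> match: F0=4 F1=0 F2=1; commitIndex=1
Op 9: append 1 -> log_len=7
Op 10: append 2 -> log_len=9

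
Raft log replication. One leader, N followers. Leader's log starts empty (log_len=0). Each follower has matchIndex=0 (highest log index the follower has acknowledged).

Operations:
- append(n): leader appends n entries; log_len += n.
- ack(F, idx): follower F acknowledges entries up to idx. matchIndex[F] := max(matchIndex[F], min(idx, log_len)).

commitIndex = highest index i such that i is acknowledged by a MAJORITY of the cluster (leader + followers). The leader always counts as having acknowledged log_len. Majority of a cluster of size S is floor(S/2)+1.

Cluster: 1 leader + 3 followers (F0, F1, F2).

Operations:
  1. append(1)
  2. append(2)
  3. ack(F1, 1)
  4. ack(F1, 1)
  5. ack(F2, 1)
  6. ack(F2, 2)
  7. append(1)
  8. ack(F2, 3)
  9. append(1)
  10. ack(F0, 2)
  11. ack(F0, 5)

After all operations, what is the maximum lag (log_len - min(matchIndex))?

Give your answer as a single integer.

Op 1: append 1 -> log_len=1
Op 2: append 2 -> log_len=3
Op 3: F1 acks idx 1 -> match: F0=0 F1=1 F2=0; commitIndex=0
Op 4: F1 acks idx 1 -> match: F0=0 F1=1 F2=0; commitIndex=0
Op 5: F2 acks idx 1 -> match: F0=0 F1=1 F2=1; commitIndex=1
Op 6: F2 acks idx 2 -> match: F0=0 F1=1 F2=2; commitIndex=1
Op 7: append 1 -> log_len=4
Op 8: F2 acks idx 3 -> match: F0=0 F1=1 F2=3; commitIndex=1
Op 9: append 1 -> log_len=5
Op 10: F0 acks idx 2 -> match: F0=2 F1=1 F2=3; commitIndex=2
Op 11: F0 acks idx 5 -> match: F0=5 F1=1 F2=3; commitIndex=3

Answer: 4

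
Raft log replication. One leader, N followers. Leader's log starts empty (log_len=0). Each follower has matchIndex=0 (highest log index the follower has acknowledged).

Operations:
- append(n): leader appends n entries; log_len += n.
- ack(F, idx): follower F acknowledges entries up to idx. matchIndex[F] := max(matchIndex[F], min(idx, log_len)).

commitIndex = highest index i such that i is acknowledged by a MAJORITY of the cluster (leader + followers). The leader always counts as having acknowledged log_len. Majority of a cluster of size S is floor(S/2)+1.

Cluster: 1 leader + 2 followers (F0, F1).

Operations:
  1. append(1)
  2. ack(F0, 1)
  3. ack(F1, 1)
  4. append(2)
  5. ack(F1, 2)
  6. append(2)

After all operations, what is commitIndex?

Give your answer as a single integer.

Op 1: append 1 -> log_len=1
Op 2: F0 acks idx 1 -> match: F0=1 F1=0; commitIndex=1
Op 3: F1 acks idx 1 -> match: F0=1 F1=1; commitIndex=1
Op 4: append 2 -> log_len=3
Op 5: F1 acks idx 2 -> match: F0=1 F1=2; commitIndex=2
Op 6: append 2 -> log_len=5

Answer: 2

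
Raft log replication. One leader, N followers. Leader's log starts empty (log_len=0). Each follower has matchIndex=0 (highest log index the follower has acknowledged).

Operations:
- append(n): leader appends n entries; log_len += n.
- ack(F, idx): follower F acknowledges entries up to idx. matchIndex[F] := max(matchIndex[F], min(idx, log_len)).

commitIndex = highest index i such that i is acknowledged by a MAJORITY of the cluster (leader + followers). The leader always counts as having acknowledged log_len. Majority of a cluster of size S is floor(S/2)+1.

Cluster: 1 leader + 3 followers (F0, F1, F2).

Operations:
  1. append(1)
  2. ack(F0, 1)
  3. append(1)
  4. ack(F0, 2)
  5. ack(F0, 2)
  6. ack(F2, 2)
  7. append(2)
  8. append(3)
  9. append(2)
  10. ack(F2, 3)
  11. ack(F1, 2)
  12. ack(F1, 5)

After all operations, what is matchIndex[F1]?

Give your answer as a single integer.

Op 1: append 1 -> log_len=1
Op 2: F0 acks idx 1 -> match: F0=1 F1=0 F2=0; commitIndex=0
Op 3: append 1 -> log_len=2
Op 4: F0 acks idx 2 -> match: F0=2 F1=0 F2=0; commitIndex=0
Op 5: F0 acks idx 2 -> match: F0=2 F1=0 F2=0; commitIndex=0
Op 6: F2 acks idx 2 -> match: F0=2 F1=0 F2=2; commitIndex=2
Op 7: append 2 -> log_len=4
Op 8: append 3 -> log_len=7
Op 9: append 2 -> log_len=9
Op 10: F2 acks idx 3 -> match: F0=2 F1=0 F2=3; commitIndex=2
Op 11: F1 acks idx 2 -> match: F0=2 F1=2 F2=3; commitIndex=2
Op 12: F1 acks idx 5 -> match: F0=2 F1=5 F2=3; commitIndex=3

Answer: 5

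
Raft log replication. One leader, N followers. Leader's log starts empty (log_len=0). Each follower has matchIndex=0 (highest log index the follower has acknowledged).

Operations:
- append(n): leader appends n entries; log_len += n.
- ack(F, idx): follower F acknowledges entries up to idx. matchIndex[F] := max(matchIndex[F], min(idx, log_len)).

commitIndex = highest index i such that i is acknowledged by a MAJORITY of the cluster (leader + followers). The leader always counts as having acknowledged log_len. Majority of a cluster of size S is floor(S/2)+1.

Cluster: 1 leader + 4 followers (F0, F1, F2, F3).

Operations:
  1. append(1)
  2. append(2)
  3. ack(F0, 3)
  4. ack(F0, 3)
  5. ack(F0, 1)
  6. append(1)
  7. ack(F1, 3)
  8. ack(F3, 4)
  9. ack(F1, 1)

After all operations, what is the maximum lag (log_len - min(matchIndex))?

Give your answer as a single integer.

Answer: 4

Derivation:
Op 1: append 1 -> log_len=1
Op 2: append 2 -> log_len=3
Op 3: F0 acks idx 3 -> match: F0=3 F1=0 F2=0 F3=0; commitIndex=0
Op 4: F0 acks idx 3 -> match: F0=3 F1=0 F2=0 F3=0; commitIndex=0
Op 5: F0 acks idx 1 -> match: F0=3 F1=0 F2=0 F3=0; commitIndex=0
Op 6: append 1 -> log_len=4
Op 7: F1 acks idx 3 -> match: F0=3 F1=3 F2=0 F3=0; commitIndex=3
Op 8: F3 acks idx 4 -> match: F0=3 F1=3 F2=0 F3=4; commitIndex=3
Op 9: F1 acks idx 1 -> match: F0=3 F1=3 F2=0 F3=4; commitIndex=3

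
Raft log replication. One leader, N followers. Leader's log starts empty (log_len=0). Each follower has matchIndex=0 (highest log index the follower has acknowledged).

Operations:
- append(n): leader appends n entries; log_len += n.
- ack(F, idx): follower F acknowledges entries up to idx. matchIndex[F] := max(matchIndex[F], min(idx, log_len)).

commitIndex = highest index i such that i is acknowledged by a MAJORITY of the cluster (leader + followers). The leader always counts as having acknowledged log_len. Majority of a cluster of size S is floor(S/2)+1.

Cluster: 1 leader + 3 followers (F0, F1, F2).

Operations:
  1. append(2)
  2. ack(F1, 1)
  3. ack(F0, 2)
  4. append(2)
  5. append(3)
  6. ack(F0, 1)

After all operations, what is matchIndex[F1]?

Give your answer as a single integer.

Answer: 1

Derivation:
Op 1: append 2 -> log_len=2
Op 2: F1 acks idx 1 -> match: F0=0 F1=1 F2=0; commitIndex=0
Op 3: F0 acks idx 2 -> match: F0=2 F1=1 F2=0; commitIndex=1
Op 4: append 2 -> log_len=4
Op 5: append 3 -> log_len=7
Op 6: F0 acks idx 1 -> match: F0=2 F1=1 F2=0; commitIndex=1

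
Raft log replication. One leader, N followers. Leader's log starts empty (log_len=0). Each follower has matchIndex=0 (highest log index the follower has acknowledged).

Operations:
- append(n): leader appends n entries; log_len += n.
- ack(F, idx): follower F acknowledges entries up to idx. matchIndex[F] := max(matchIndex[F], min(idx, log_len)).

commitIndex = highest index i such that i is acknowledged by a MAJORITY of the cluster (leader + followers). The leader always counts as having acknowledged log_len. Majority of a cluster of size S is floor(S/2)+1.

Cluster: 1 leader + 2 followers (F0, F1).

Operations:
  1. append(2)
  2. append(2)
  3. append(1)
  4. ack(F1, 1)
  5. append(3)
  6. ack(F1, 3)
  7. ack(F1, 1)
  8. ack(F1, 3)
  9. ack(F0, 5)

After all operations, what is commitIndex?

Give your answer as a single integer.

Answer: 5

Derivation:
Op 1: append 2 -> log_len=2
Op 2: append 2 -> log_len=4
Op 3: append 1 -> log_len=5
Op 4: F1 acks idx 1 -> match: F0=0 F1=1; commitIndex=1
Op 5: append 3 -> log_len=8
Op 6: F1 acks idx 3 -> match: F0=0 F1=3; commitIndex=3
Op 7: F1 acks idx 1 -> match: F0=0 F1=3; commitIndex=3
Op 8: F1 acks idx 3 -> match: F0=0 F1=3; commitIndex=3
Op 9: F0 acks idx 5 -> match: F0=5 F1=3; commitIndex=5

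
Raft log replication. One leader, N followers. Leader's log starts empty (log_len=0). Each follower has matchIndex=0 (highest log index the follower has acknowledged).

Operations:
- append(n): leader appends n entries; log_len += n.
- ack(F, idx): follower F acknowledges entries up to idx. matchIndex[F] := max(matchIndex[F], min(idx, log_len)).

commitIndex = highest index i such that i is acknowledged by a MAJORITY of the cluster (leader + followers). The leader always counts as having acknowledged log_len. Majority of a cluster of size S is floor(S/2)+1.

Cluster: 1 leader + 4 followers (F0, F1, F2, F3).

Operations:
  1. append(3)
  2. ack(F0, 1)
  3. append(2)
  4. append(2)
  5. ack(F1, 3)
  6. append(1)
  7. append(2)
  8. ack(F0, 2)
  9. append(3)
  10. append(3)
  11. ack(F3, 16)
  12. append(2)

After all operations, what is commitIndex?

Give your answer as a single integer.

Answer: 3

Derivation:
Op 1: append 3 -> log_len=3
Op 2: F0 acks idx 1 -> match: F0=1 F1=0 F2=0 F3=0; commitIndex=0
Op 3: append 2 -> log_len=5
Op 4: append 2 -> log_len=7
Op 5: F1 acks idx 3 -> match: F0=1 F1=3 F2=0 F3=0; commitIndex=1
Op 6: append 1 -> log_len=8
Op 7: append 2 -> log_len=10
Op 8: F0 acks idx 2 -> match: F0=2 F1=3 F2=0 F3=0; commitIndex=2
Op 9: append 3 -> log_len=13
Op 10: append 3 -> log_len=16
Op 11: F3 acks idx 16 -> match: F0=2 F1=3 F2=0 F3=16; commitIndex=3
Op 12: append 2 -> log_len=18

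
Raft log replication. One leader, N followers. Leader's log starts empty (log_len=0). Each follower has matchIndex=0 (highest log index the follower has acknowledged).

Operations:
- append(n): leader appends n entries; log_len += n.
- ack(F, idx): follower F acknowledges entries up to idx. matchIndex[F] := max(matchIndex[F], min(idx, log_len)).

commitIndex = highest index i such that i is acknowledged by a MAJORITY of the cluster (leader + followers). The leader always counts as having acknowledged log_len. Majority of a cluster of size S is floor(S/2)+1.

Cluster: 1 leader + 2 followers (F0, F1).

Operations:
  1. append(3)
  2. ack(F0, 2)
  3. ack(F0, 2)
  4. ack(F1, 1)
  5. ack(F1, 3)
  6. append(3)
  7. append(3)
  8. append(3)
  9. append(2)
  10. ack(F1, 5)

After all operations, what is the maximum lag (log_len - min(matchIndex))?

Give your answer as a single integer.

Op 1: append 3 -> log_len=3
Op 2: F0 acks idx 2 -> match: F0=2 F1=0; commitIndex=2
Op 3: F0 acks idx 2 -> match: F0=2 F1=0; commitIndex=2
Op 4: F1 acks idx 1 -> match: F0=2 F1=1; commitIndex=2
Op 5: F1 acks idx 3 -> match: F0=2 F1=3; commitIndex=3
Op 6: append 3 -> log_len=6
Op 7: append 3 -> log_len=9
Op 8: append 3 -> log_len=12
Op 9: append 2 -> log_len=14
Op 10: F1 acks idx 5 -> match: F0=2 F1=5; commitIndex=5

Answer: 12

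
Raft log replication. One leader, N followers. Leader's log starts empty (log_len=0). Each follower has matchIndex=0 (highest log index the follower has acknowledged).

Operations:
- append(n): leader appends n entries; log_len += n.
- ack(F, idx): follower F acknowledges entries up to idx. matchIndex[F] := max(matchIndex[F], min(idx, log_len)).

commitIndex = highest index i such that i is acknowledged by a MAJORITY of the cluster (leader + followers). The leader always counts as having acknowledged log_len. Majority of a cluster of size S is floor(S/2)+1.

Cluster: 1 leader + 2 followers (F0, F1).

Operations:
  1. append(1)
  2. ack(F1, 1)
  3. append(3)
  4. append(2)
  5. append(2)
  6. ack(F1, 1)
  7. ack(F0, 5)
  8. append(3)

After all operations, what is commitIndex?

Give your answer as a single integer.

Op 1: append 1 -> log_len=1
Op 2: F1 acks idx 1 -> match: F0=0 F1=1; commitIndex=1
Op 3: append 3 -> log_len=4
Op 4: append 2 -> log_len=6
Op 5: append 2 -> log_len=8
Op 6: F1 acks idx 1 -> match: F0=0 F1=1; commitIndex=1
Op 7: F0 acks idx 5 -> match: F0=5 F1=1; commitIndex=5
Op 8: append 3 -> log_len=11

Answer: 5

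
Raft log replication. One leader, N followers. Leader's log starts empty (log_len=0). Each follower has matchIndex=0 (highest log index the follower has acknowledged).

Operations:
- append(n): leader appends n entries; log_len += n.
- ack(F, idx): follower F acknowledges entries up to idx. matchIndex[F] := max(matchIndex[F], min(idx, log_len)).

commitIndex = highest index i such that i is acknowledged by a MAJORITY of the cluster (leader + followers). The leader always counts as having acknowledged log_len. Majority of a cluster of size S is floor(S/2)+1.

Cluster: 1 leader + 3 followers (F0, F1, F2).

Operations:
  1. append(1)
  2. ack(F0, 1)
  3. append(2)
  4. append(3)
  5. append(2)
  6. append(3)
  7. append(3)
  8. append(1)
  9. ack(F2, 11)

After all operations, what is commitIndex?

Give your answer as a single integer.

Op 1: append 1 -> log_len=1
Op 2: F0 acks idx 1 -> match: F0=1 F1=0 F2=0; commitIndex=0
Op 3: append 2 -> log_len=3
Op 4: append 3 -> log_len=6
Op 5: append 2 -> log_len=8
Op 6: append 3 -> log_len=11
Op 7: append 3 -> log_len=14
Op 8: append 1 -> log_len=15
Op 9: F2 acks idx 11 -> match: F0=1 F1=0 F2=11; commitIndex=1

Answer: 1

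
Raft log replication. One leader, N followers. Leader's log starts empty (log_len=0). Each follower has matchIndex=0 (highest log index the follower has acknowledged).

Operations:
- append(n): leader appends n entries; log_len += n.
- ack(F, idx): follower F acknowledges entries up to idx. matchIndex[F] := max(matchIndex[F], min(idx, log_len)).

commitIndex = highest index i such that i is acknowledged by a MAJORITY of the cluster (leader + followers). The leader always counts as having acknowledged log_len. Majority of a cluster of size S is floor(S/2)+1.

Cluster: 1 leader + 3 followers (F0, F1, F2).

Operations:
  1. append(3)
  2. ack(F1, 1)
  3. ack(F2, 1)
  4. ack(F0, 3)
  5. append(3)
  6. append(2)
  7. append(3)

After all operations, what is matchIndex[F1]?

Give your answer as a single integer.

Op 1: append 3 -> log_len=3
Op 2: F1 acks idx 1 -> match: F0=0 F1=1 F2=0; commitIndex=0
Op 3: F2 acks idx 1 -> match: F0=0 F1=1 F2=1; commitIndex=1
Op 4: F0 acks idx 3 -> match: F0=3 F1=1 F2=1; commitIndex=1
Op 5: append 3 -> log_len=6
Op 6: append 2 -> log_len=8
Op 7: append 3 -> log_len=11

Answer: 1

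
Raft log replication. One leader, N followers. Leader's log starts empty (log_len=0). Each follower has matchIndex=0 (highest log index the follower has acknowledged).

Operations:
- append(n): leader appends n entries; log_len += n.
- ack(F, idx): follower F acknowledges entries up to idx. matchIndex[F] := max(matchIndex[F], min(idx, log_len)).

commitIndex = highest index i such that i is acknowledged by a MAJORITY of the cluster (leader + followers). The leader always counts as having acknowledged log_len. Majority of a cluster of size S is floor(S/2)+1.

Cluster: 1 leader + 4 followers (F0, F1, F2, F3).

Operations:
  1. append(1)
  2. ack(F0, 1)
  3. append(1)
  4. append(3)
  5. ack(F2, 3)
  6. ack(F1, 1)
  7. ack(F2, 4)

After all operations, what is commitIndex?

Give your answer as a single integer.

Answer: 1

Derivation:
Op 1: append 1 -> log_len=1
Op 2: F0 acks idx 1 -> match: F0=1 F1=0 F2=0 F3=0; commitIndex=0
Op 3: append 1 -> log_len=2
Op 4: append 3 -> log_len=5
Op 5: F2 acks idx 3 -> match: F0=1 F1=0 F2=3 F3=0; commitIndex=1
Op 6: F1 acks idx 1 -> match: F0=1 F1=1 F2=3 F3=0; commitIndex=1
Op 7: F2 acks idx 4 -> match: F0=1 F1=1 F2=4 F3=0; commitIndex=1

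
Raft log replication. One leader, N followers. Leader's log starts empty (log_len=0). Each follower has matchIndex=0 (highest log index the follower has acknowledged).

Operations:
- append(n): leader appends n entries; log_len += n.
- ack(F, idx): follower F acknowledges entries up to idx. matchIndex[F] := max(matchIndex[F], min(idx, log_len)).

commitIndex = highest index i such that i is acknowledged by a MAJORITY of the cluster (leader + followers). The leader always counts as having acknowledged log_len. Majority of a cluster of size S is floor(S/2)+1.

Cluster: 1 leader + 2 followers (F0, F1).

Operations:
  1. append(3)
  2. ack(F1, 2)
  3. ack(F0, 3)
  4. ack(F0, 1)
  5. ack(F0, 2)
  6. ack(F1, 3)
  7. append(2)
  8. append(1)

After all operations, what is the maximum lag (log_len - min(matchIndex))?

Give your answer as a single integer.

Op 1: append 3 -> log_len=3
Op 2: F1 acks idx 2 -> match: F0=0 F1=2; commitIndex=2
Op 3: F0 acks idx 3 -> match: F0=3 F1=2; commitIndex=3
Op 4: F0 acks idx 1 -> match: F0=3 F1=2; commitIndex=3
Op 5: F0 acks idx 2 -> match: F0=3 F1=2; commitIndex=3
Op 6: F1 acks idx 3 -> match: F0=3 F1=3; commitIndex=3
Op 7: append 2 -> log_len=5
Op 8: append 1 -> log_len=6

Answer: 3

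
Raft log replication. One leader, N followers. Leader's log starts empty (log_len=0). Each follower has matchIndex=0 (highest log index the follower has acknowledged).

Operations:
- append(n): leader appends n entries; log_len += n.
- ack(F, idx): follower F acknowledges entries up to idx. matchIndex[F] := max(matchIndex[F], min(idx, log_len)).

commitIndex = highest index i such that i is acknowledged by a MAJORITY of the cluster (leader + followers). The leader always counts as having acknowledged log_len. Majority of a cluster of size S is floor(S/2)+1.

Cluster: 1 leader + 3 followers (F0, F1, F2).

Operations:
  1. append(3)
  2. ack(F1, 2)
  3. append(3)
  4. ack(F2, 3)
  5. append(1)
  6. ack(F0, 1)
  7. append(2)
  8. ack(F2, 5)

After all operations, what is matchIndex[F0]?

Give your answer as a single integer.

Answer: 1

Derivation:
Op 1: append 3 -> log_len=3
Op 2: F1 acks idx 2 -> match: F0=0 F1=2 F2=0; commitIndex=0
Op 3: append 3 -> log_len=6
Op 4: F2 acks idx 3 -> match: F0=0 F1=2 F2=3; commitIndex=2
Op 5: append 1 -> log_len=7
Op 6: F0 acks idx 1 -> match: F0=1 F1=2 F2=3; commitIndex=2
Op 7: append 2 -> log_len=9
Op 8: F2 acks idx 5 -> match: F0=1 F1=2 F2=5; commitIndex=2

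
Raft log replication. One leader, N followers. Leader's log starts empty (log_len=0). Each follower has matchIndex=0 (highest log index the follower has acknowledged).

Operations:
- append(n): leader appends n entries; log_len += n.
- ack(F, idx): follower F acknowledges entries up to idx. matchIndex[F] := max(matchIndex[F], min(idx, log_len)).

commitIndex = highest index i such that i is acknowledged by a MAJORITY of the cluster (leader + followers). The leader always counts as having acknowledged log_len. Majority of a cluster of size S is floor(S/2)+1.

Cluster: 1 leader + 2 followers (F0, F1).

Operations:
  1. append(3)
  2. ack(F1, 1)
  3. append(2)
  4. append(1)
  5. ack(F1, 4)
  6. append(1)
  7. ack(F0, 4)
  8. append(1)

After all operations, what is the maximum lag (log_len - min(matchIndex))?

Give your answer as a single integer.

Answer: 4

Derivation:
Op 1: append 3 -> log_len=3
Op 2: F1 acks idx 1 -> match: F0=0 F1=1; commitIndex=1
Op 3: append 2 -> log_len=5
Op 4: append 1 -> log_len=6
Op 5: F1 acks idx 4 -> match: F0=0 F1=4; commitIndex=4
Op 6: append 1 -> log_len=7
Op 7: F0 acks idx 4 -> match: F0=4 F1=4; commitIndex=4
Op 8: append 1 -> log_len=8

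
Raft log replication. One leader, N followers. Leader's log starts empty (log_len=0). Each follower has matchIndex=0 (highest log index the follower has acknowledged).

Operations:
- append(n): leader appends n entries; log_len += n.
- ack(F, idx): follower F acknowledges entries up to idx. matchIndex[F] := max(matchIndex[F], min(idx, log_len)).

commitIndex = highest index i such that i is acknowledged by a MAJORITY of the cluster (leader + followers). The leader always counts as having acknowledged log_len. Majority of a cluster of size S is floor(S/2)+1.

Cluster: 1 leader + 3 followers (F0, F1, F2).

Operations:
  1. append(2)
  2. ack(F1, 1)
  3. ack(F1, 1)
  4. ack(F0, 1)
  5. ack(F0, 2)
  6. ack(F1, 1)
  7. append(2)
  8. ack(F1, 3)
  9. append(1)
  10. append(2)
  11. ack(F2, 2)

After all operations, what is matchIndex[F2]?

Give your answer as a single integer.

Op 1: append 2 -> log_len=2
Op 2: F1 acks idx 1 -> match: F0=0 F1=1 F2=0; commitIndex=0
Op 3: F1 acks idx 1 -> match: F0=0 F1=1 F2=0; commitIndex=0
Op 4: F0 acks idx 1 -> match: F0=1 F1=1 F2=0; commitIndex=1
Op 5: F0 acks idx 2 -> match: F0=2 F1=1 F2=0; commitIndex=1
Op 6: F1 acks idx 1 -> match: F0=2 F1=1 F2=0; commitIndex=1
Op 7: append 2 -> log_len=4
Op 8: F1 acks idx 3 -> match: F0=2 F1=3 F2=0; commitIndex=2
Op 9: append 1 -> log_len=5
Op 10: append 2 -> log_len=7
Op 11: F2 acks idx 2 -> match: F0=2 F1=3 F2=2; commitIndex=2

Answer: 2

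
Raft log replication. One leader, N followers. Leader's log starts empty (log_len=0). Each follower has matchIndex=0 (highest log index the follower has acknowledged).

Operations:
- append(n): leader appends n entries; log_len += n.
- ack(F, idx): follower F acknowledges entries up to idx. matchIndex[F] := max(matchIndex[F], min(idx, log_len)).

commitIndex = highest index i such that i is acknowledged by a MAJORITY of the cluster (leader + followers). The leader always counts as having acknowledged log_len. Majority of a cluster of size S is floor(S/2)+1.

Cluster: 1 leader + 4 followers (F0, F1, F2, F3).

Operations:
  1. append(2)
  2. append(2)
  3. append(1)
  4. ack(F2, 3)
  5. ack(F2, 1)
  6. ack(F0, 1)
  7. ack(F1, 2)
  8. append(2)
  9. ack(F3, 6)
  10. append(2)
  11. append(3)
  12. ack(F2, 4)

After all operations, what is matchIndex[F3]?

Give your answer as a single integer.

Op 1: append 2 -> log_len=2
Op 2: append 2 -> log_len=4
Op 3: append 1 -> log_len=5
Op 4: F2 acks idx 3 -> match: F0=0 F1=0 F2=3 F3=0; commitIndex=0
Op 5: F2 acks idx 1 -> match: F0=0 F1=0 F2=3 F3=0; commitIndex=0
Op 6: F0 acks idx 1 -> match: F0=1 F1=0 F2=3 F3=0; commitIndex=1
Op 7: F1 acks idx 2 -> match: F0=1 F1=2 F2=3 F3=0; commitIndex=2
Op 8: append 2 -> log_len=7
Op 9: F3 acks idx 6 -> match: F0=1 F1=2 F2=3 F3=6; commitIndex=3
Op 10: append 2 -> log_len=9
Op 11: append 3 -> log_len=12
Op 12: F2 acks idx 4 -> match: F0=1 F1=2 F2=4 F3=6; commitIndex=4

Answer: 6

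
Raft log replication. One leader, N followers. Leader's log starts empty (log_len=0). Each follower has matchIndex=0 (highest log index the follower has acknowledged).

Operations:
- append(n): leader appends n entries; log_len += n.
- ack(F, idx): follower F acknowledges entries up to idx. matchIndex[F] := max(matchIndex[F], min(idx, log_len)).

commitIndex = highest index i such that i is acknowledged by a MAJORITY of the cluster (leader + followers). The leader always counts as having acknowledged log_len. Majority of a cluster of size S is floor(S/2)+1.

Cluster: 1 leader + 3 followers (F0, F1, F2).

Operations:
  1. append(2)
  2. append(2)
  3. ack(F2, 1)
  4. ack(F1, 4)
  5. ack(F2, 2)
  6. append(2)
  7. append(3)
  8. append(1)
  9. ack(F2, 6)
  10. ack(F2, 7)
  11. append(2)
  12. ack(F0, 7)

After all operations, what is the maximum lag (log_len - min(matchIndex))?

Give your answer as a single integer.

Op 1: append 2 -> log_len=2
Op 2: append 2 -> log_len=4
Op 3: F2 acks idx 1 -> match: F0=0 F1=0 F2=1; commitIndex=0
Op 4: F1 acks idx 4 -> match: F0=0 F1=4 F2=1; commitIndex=1
Op 5: F2 acks idx 2 -> match: F0=0 F1=4 F2=2; commitIndex=2
Op 6: append 2 -> log_len=6
Op 7: append 3 -> log_len=9
Op 8: append 1 -> log_len=10
Op 9: F2 acks idx 6 -> match: F0=0 F1=4 F2=6; commitIndex=4
Op 10: F2 acks idx 7 -> match: F0=0 F1=4 F2=7; commitIndex=4
Op 11: append 2 -> log_len=12
Op 12: F0 acks idx 7 -> match: F0=7 F1=4 F2=7; commitIndex=7

Answer: 8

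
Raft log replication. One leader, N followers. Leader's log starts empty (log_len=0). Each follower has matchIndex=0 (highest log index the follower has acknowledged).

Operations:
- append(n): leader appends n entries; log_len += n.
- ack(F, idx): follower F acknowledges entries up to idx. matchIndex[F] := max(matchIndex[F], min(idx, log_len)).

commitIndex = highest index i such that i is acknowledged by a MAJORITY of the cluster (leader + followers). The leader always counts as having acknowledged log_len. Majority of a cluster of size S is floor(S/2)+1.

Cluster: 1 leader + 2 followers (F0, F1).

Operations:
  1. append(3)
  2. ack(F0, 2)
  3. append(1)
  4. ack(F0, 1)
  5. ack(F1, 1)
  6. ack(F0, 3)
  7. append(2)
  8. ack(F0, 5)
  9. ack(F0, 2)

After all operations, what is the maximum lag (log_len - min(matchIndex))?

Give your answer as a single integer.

Answer: 5

Derivation:
Op 1: append 3 -> log_len=3
Op 2: F0 acks idx 2 -> match: F0=2 F1=0; commitIndex=2
Op 3: append 1 -> log_len=4
Op 4: F0 acks idx 1 -> match: F0=2 F1=0; commitIndex=2
Op 5: F1 acks idx 1 -> match: F0=2 F1=1; commitIndex=2
Op 6: F0 acks idx 3 -> match: F0=3 F1=1; commitIndex=3
Op 7: append 2 -> log_len=6
Op 8: F0 acks idx 5 -> match: F0=5 F1=1; commitIndex=5
Op 9: F0 acks idx 2 -> match: F0=5 F1=1; commitIndex=5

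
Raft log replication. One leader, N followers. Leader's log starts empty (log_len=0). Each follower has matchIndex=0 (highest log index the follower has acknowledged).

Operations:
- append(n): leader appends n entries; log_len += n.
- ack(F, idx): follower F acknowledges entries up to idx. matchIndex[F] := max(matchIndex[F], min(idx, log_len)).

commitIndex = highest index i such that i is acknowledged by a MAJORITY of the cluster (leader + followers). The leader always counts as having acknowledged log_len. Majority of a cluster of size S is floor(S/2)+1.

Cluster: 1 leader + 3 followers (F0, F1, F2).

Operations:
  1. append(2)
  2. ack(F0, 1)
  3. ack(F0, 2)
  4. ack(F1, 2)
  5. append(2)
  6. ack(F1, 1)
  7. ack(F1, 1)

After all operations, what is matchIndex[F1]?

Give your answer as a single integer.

Answer: 2

Derivation:
Op 1: append 2 -> log_len=2
Op 2: F0 acks idx 1 -> match: F0=1 F1=0 F2=0; commitIndex=0
Op 3: F0 acks idx 2 -> match: F0=2 F1=0 F2=0; commitIndex=0
Op 4: F1 acks idx 2 -> match: F0=2 F1=2 F2=0; commitIndex=2
Op 5: append 2 -> log_len=4
Op 6: F1 acks idx 1 -> match: F0=2 F1=2 F2=0; commitIndex=2
Op 7: F1 acks idx 1 -> match: F0=2 F1=2 F2=0; commitIndex=2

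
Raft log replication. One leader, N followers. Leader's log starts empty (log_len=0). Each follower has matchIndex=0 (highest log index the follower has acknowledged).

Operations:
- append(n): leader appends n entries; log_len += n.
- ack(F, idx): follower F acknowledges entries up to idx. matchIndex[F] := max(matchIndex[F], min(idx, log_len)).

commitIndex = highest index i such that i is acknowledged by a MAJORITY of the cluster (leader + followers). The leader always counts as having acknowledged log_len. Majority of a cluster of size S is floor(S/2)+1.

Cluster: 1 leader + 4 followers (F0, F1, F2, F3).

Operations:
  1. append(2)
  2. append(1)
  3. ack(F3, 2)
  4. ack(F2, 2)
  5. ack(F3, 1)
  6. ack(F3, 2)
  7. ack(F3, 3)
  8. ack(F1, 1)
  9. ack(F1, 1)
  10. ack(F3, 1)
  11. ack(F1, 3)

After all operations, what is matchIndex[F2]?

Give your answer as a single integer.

Answer: 2

Derivation:
Op 1: append 2 -> log_len=2
Op 2: append 1 -> log_len=3
Op 3: F3 acks idx 2 -> match: F0=0 F1=0 F2=0 F3=2; commitIndex=0
Op 4: F2 acks idx 2 -> match: F0=0 F1=0 F2=2 F3=2; commitIndex=2
Op 5: F3 acks idx 1 -> match: F0=0 F1=0 F2=2 F3=2; commitIndex=2
Op 6: F3 acks idx 2 -> match: F0=0 F1=0 F2=2 F3=2; commitIndex=2
Op 7: F3 acks idx 3 -> match: F0=0 F1=0 F2=2 F3=3; commitIndex=2
Op 8: F1 acks idx 1 -> match: F0=0 F1=1 F2=2 F3=3; commitIndex=2
Op 9: F1 acks idx 1 -> match: F0=0 F1=1 F2=2 F3=3; commitIndex=2
Op 10: F3 acks idx 1 -> match: F0=0 F1=1 F2=2 F3=3; commitIndex=2
Op 11: F1 acks idx 3 -> match: F0=0 F1=3 F2=2 F3=3; commitIndex=3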